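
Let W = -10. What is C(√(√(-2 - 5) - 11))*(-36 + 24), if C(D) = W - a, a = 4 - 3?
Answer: 132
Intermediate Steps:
a = 1
C(D) = -11 (C(D) = -10 - 1*1 = -10 - 1 = -11)
C(√(√(-2 - 5) - 11))*(-36 + 24) = -11*(-36 + 24) = -11*(-12) = 132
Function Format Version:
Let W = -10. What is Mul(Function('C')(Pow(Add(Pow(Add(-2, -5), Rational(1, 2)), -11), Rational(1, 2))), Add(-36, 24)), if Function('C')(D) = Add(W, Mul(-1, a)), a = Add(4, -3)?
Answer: 132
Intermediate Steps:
a = 1
Function('C')(D) = -11 (Function('C')(D) = Add(-10, Mul(-1, 1)) = Add(-10, -1) = -11)
Mul(Function('C')(Pow(Add(Pow(Add(-2, -5), Rational(1, 2)), -11), Rational(1, 2))), Add(-36, 24)) = Mul(-11, Add(-36, 24)) = Mul(-11, -12) = 132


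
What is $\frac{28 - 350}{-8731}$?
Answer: $\frac{322}{8731} \approx 0.03688$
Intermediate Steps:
$\frac{28 - 350}{-8731} = \left(28 - 350\right) \left(- \frac{1}{8731}\right) = \left(-322\right) \left(- \frac{1}{8731}\right) = \frac{322}{8731}$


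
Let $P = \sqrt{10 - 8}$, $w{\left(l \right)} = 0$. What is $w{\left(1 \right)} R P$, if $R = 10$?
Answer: $0$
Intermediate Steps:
$P = \sqrt{2} \approx 1.4142$
$w{\left(1 \right)} R P = 0 \cdot 10 \sqrt{2} = 0 \sqrt{2} = 0$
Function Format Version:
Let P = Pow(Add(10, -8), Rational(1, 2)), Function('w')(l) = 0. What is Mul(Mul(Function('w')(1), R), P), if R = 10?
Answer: 0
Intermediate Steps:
P = Pow(2, Rational(1, 2)) ≈ 1.4142
Mul(Mul(Function('w')(1), R), P) = Mul(Mul(0, 10), Pow(2, Rational(1, 2))) = Mul(0, Pow(2, Rational(1, 2))) = 0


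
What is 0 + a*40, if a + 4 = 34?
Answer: 1200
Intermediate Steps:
a = 30 (a = -4 + 34 = 30)
0 + a*40 = 0 + 30*40 = 0 + 1200 = 1200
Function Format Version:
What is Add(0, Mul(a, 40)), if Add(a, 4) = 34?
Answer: 1200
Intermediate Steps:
a = 30 (a = Add(-4, 34) = 30)
Add(0, Mul(a, 40)) = Add(0, Mul(30, 40)) = Add(0, 1200) = 1200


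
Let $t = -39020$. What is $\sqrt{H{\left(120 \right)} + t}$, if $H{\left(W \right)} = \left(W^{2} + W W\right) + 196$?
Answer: $2 i \sqrt{2506} \approx 100.12 i$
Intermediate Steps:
$H{\left(W \right)} = 196 + 2 W^{2}$ ($H{\left(W \right)} = \left(W^{2} + W^{2}\right) + 196 = 2 W^{2} + 196 = 196 + 2 W^{2}$)
$\sqrt{H{\left(120 \right)} + t} = \sqrt{\left(196 + 2 \cdot 120^{2}\right) - 39020} = \sqrt{\left(196 + 2 \cdot 14400\right) - 39020} = \sqrt{\left(196 + 28800\right) - 39020} = \sqrt{28996 - 39020} = \sqrt{-10024} = 2 i \sqrt{2506}$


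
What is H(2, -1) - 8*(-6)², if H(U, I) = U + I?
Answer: -287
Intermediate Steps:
H(U, I) = I + U
H(2, -1) - 8*(-6)² = (-1 + 2) - 8*(-6)² = 1 - 8*36 = 1 - 288 = -287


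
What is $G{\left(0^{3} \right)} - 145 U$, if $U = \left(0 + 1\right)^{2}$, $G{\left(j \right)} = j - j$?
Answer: $-145$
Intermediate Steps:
$G{\left(j \right)} = 0$
$U = 1$ ($U = 1^{2} = 1$)
$G{\left(0^{3} \right)} - 145 U = 0 - 145 = -145$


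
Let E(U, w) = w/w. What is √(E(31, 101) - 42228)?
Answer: I*√42227 ≈ 205.49*I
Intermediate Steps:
E(U, w) = 1
√(E(31, 101) - 42228) = √(1 - 42228) = √(-42227) = I*√42227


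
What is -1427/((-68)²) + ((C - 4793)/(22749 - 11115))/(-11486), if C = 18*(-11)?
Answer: -6809437663/22067730192 ≈ -0.30857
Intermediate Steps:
C = -198
-1427/((-68)²) + ((C - 4793)/(22749 - 11115))/(-11486) = -1427/((-68)²) + ((-198 - 4793)/(22749 - 11115))/(-11486) = -1427/4624 - 4991/11634*(-1/11486) = -1427*1/4624 - 4991*1/11634*(-1/11486) = -1427/4624 - 713/1662*(-1/11486) = -1427/4624 + 713/19089732 = -6809437663/22067730192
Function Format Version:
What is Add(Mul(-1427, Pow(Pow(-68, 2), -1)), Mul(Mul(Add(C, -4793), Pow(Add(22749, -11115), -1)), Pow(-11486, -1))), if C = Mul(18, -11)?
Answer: Rational(-6809437663, 22067730192) ≈ -0.30857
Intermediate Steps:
C = -198
Add(Mul(-1427, Pow(Pow(-68, 2), -1)), Mul(Mul(Add(C, -4793), Pow(Add(22749, -11115), -1)), Pow(-11486, -1))) = Add(Mul(-1427, Pow(Pow(-68, 2), -1)), Mul(Mul(Add(-198, -4793), Pow(Add(22749, -11115), -1)), Pow(-11486, -1))) = Add(Mul(-1427, Pow(4624, -1)), Mul(Mul(-4991, Pow(11634, -1)), Rational(-1, 11486))) = Add(Mul(-1427, Rational(1, 4624)), Mul(Mul(-4991, Rational(1, 11634)), Rational(-1, 11486))) = Add(Rational(-1427, 4624), Mul(Rational(-713, 1662), Rational(-1, 11486))) = Add(Rational(-1427, 4624), Rational(713, 19089732)) = Rational(-6809437663, 22067730192)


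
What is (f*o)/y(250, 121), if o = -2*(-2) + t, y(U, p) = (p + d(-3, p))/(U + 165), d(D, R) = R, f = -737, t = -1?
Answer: -83415/22 ≈ -3791.6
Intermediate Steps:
y(U, p) = 2*p/(165 + U) (y(U, p) = (p + p)/(U + 165) = (2*p)/(165 + U) = 2*p/(165 + U))
o = 3 (o = -2*(-2) - 1 = 4 - 1 = 3)
(f*o)/y(250, 121) = (-737*3)/((2*121/(165 + 250))) = -2211/(2*121/415) = -2211/(2*121*(1/415)) = -2211/242/415 = -2211*415/242 = -83415/22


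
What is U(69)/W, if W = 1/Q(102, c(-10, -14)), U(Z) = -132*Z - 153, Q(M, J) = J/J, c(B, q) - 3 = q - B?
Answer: -9261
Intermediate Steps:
c(B, q) = 3 + q - B (c(B, q) = 3 + (q - B) = 3 + q - B)
Q(M, J) = 1
U(Z) = -153 - 132*Z
W = 1 (W = 1/1 = 1)
U(69)/W = (-153 - 132*69)/1 = (-153 - 9108)*1 = -9261*1 = -9261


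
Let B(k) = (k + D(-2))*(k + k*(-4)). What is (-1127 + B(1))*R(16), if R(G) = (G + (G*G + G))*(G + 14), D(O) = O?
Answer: -9711360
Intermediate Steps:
B(k) = -3*k*(-2 + k) (B(k) = (k - 2)*(k + k*(-4)) = (-2 + k)*(k - 4*k) = (-2 + k)*(-3*k) = -3*k*(-2 + k))
R(G) = (14 + G)*(G² + 2*G) (R(G) = (G + (G² + G))*(14 + G) = (G + (G + G²))*(14 + G) = (G² + 2*G)*(14 + G) = (14 + G)*(G² + 2*G))
(-1127 + B(1))*R(16) = (-1127 + 3*1*(2 - 1*1))*(16*(28 + 16² + 16*16)) = (-1127 + 3*1*(2 - 1))*(16*(28 + 256 + 256)) = (-1127 + 3*1*1)*(16*540) = (-1127 + 3)*8640 = -1124*8640 = -9711360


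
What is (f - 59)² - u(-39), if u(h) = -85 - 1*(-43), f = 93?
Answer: 1198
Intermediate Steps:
u(h) = -42 (u(h) = -85 + 43 = -42)
(f - 59)² - u(-39) = (93 - 59)² - 1*(-42) = 34² + 42 = 1156 + 42 = 1198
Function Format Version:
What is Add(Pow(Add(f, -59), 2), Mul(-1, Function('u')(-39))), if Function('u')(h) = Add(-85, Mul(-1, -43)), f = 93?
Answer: 1198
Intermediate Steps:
Function('u')(h) = -42 (Function('u')(h) = Add(-85, 43) = -42)
Add(Pow(Add(f, -59), 2), Mul(-1, Function('u')(-39))) = Add(Pow(Add(93, -59), 2), Mul(-1, -42)) = Add(Pow(34, 2), 42) = Add(1156, 42) = 1198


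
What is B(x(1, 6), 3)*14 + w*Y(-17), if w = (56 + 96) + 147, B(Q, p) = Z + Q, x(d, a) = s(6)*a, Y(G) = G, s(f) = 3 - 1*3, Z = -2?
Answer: -5111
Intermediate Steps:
s(f) = 0 (s(f) = 3 - 3 = 0)
x(d, a) = 0 (x(d, a) = 0*a = 0)
B(Q, p) = -2 + Q
w = 299 (w = 152 + 147 = 299)
B(x(1, 6), 3)*14 + w*Y(-17) = (-2 + 0)*14 + 299*(-17) = -2*14 - 5083 = -28 - 5083 = -5111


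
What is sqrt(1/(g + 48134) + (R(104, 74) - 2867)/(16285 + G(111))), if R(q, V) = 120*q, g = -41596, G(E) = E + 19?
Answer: sqrt(2810029733430)/2190230 ≈ 0.76536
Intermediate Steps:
G(E) = 19 + E
sqrt(1/(g + 48134) + (R(104, 74) - 2867)/(16285 + G(111))) = sqrt(1/(-41596 + 48134) + (120*104 - 2867)/(16285 + (19 + 111))) = sqrt(1/6538 + (12480 - 2867)/(16285 + 130)) = sqrt(1/6538 + 9613/16415) = sqrt(8980887/15331610) = sqrt(2810029733430)/2190230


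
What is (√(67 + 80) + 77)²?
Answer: 6076 + 1078*√3 ≈ 7943.1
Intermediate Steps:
(√(67 + 80) + 77)² = (√147 + 77)² = (7*√3 + 77)² = (77 + 7*√3)²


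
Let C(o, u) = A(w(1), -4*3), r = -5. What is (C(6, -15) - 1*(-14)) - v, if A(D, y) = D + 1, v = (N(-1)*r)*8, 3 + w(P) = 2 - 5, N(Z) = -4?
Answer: -151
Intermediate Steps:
w(P) = -6 (w(P) = -3 + (2 - 5) = -3 - 3 = -6)
v = 160 (v = -4*(-5)*8 = 20*8 = 160)
A(D, y) = 1 + D
C(o, u) = -5 (C(o, u) = 1 - 6 = -5)
(C(6, -15) - 1*(-14)) - v = (-5 - 1*(-14)) - 1*160 = (-5 + 14) - 160 = 9 - 160 = -151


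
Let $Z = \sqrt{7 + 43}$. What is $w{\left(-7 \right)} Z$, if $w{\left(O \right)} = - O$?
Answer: $35 \sqrt{2} \approx 49.497$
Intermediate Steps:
$Z = 5 \sqrt{2}$ ($Z = \sqrt{50} = 5 \sqrt{2} \approx 7.0711$)
$w{\left(-7 \right)} Z = \left(-1\right) \left(-7\right) 5 \sqrt{2} = 7 \cdot 5 \sqrt{2} = 35 \sqrt{2}$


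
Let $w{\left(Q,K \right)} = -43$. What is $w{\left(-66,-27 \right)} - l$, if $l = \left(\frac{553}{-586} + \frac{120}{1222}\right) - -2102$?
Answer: $- \frac{767705947}{358046} \approx -2144.2$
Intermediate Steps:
$l = \frac{752309969}{358046}$ ($l = \left(553 \left(- \frac{1}{586}\right) + 120 \cdot \frac{1}{1222}\right) + 2102 = \left(- \frac{553}{586} + \frac{60}{611}\right) + 2102 = - \frac{302723}{358046} + 2102 = \frac{752309969}{358046} \approx 2101.2$)
$w{\left(-66,-27 \right)} - l = -43 - \frac{752309969}{358046} = - \frac{767705947}{358046}$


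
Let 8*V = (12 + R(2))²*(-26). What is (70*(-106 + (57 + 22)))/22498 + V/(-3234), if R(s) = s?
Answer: 11981/106062 ≈ 0.11296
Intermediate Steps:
V = -637 (V = ((12 + 2)²*(-26))/8 = (14²*(-26))/8 = (196*(-26))/8 = (⅛)*(-5096) = -637)
(70*(-106 + (57 + 22)))/22498 + V/(-3234) = (70*(-106 + (57 + 22)))/22498 - 637/(-3234) = (70*(-106 + 79))*(1/22498) - 637*(-1/3234) = (70*(-27))*(1/22498) + 13/66 = -1890*1/22498 + 13/66 = -135/1607 + 13/66 = 11981/106062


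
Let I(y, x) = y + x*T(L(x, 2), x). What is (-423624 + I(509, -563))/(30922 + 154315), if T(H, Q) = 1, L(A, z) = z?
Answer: -423678/185237 ≈ -2.2872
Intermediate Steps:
I(y, x) = x + y (I(y, x) = y + x*1 = y + x = x + y)
(-423624 + I(509, -563))/(30922 + 154315) = (-423624 + (-563 + 509))/(30922 + 154315) = (-423624 - 54)/185237 = -423678*1/185237 = -423678/185237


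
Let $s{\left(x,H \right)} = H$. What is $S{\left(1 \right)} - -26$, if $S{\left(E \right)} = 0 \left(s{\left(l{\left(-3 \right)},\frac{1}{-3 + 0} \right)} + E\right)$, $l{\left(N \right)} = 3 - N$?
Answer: $26$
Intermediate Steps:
$S{\left(E \right)} = 0$ ($S{\left(E \right)} = 0 \left(\frac{1}{-3 + 0} + E\right) = 0 \left(\frac{1}{-3} + E\right) = 0 \left(- \frac{1}{3} + E\right) = 0$)
$S{\left(1 \right)} - -26 = 0 - -26 = 0 + 26 = 26$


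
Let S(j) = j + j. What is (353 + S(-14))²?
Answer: 105625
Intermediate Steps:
S(j) = 2*j
(353 + S(-14))² = (353 + 2*(-14))² = (353 - 28)² = 325² = 105625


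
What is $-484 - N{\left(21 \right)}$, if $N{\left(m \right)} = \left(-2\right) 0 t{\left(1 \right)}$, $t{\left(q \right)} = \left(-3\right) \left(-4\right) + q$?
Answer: $-484$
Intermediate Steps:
$t{\left(q \right)} = 12 + q$
$N{\left(m \right)} = 0$ ($N{\left(m \right)} = \left(-2\right) 0 \left(12 + 1\right) = 0 \cdot 13 = 0$)
$-484 - N{\left(21 \right)} = -484 - 0 = -484 + 0 = -484$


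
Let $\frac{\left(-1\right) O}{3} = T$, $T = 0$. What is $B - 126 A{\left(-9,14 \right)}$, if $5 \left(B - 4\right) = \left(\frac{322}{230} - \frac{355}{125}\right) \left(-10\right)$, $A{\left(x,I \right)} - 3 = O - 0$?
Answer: $- \frac{9278}{25} \approx -371.12$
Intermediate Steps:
$O = 0$ ($O = \left(-3\right) 0 = 0$)
$A{\left(x,I \right)} = 3$ ($A{\left(x,I \right)} = 3 + \left(0 - 0\right) = 3 + \left(0 + 0\right) = 3 + 0 = 3$)
$B = \frac{172}{25}$ ($B = 4 + \frac{\left(\frac{322}{230} - \frac{355}{125}\right) \left(-10\right)}{5} = 4 + \frac{\left(322 \cdot \frac{1}{230} - \frac{71}{25}\right) \left(-10\right)}{5} = 4 + \frac{\left(\frac{7}{5} - \frac{71}{25}\right) \left(-10\right)}{5} = 4 + \frac{\left(- \frac{36}{25}\right) \left(-10\right)}{5} = 4 + \frac{1}{5} \cdot \frac{72}{5} = 4 + \frac{72}{25} = \frac{172}{25} \approx 6.88$)
$B - 126 A{\left(-9,14 \right)} = \frac{172}{25} - 378 = - \frac{9278}{25}$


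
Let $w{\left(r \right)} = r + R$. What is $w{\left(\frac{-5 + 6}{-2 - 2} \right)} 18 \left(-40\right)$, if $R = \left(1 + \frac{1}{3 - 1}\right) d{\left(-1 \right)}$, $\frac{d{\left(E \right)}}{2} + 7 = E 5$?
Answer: $26100$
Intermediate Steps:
$d{\left(E \right)} = -14 + 10 E$ ($d{\left(E \right)} = -14 + 2 E 5 = -14 + 2 \cdot 5 E = -14 + 10 E$)
$R = -36$ ($R = \left(1 + \frac{1}{3 - 1}\right) \left(-14 + 10 \left(-1\right)\right) = \left(1 + \frac{1}{2}\right) \left(-14 - 10\right) = \left(1 + \frac{1}{2}\right) \left(-24\right) = \frac{3}{2} \left(-24\right) = -36$)
$w{\left(r \right)} = -36 + r$ ($w{\left(r \right)} = r - 36 = -36 + r$)
$w{\left(\frac{-5 + 6}{-2 - 2} \right)} 18 \left(-40\right) = \left(-36 + \frac{-5 + 6}{-2 - 2}\right) 18 \left(-40\right) = \left(-36 + 1 \frac{1}{-4}\right) 18 \left(-40\right) = \left(-36 + 1 \left(- \frac{1}{4}\right)\right) 18 \left(-40\right) = \left(-36 - \frac{1}{4}\right) 18 \left(-40\right) = \left(- \frac{145}{4}\right) 18 \left(-40\right) = \left(- \frac{1305}{2}\right) \left(-40\right) = 26100$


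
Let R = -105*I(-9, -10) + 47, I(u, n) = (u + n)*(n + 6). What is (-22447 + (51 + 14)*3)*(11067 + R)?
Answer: -69737768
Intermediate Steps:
I(u, n) = (6 + n)*(n + u) (I(u, n) = (n + u)*(6 + n) = (6 + n)*(n + u))
R = -7933 (R = -105*((-10)² + 6*(-10) + 6*(-9) - 10*(-9)) + 47 = -105*(100 - 60 - 54 + 90) + 47 = -105*76 + 47 = -7980 + 47 = -7933)
(-22447 + (51 + 14)*3)*(11067 + R) = (-22447 + (51 + 14)*3)*(11067 - 7933) = (-22447 + 65*3)*3134 = (-22447 + 195)*3134 = -22252*3134 = -69737768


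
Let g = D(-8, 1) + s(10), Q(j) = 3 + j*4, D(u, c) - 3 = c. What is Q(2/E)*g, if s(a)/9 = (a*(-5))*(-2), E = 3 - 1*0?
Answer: 15368/3 ≈ 5122.7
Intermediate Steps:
E = 3 (E = 3 + 0 = 3)
D(u, c) = 3 + c
s(a) = 90*a (s(a) = 9*((a*(-5))*(-2)) = 9*(-5*a*(-2)) = 9*(10*a) = 90*a)
Q(j) = 3 + 4*j
g = 904 (g = (3 + 1) + 90*10 = 4 + 900 = 904)
Q(2/E)*g = (3 + 4*(2/3))*904 = (3 + 4*(2*(⅓)))*904 = (3 + 4*(⅔))*904 = (3 + 8/3)*904 = (17/3)*904 = 15368/3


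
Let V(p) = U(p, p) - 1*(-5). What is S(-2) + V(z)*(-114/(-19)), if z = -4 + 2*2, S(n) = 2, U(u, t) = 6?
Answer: 68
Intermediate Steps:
z = 0 (z = -4 + 4 = 0)
V(p) = 11 (V(p) = 6 - 1*(-5) = 6 + 5 = 11)
S(-2) + V(z)*(-114/(-19)) = 2 + 11*(-114/(-19)) = 2 + 11*(-114*(-1/19)) = 2 + 11*6 = 2 + 66 = 68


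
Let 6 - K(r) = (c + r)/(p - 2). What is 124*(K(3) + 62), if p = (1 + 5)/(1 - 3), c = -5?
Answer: 41912/5 ≈ 8382.4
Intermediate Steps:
p = -3 (p = 6/(-2) = 6*(-1/2) = -3)
K(r) = 5 + r/5 (K(r) = 6 - (-5 + r)/(-3 - 2) = 6 - (-5 + r)/(-5) = 6 - (-5 + r)*(-1)/5 = 6 - (1 - r/5) = 6 + (-1 + r/5) = 5 + r/5)
124*(K(3) + 62) = 124*((5 + (1/5)*3) + 62) = 124*((5 + 3/5) + 62) = 124*(28/5 + 62) = 124*(338/5) = 41912/5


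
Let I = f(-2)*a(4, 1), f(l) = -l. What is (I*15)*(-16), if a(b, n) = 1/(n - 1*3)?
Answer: 240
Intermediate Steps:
a(b, n) = 1/(-3 + n) (a(b, n) = 1/(n - 3) = 1/(-3 + n))
I = -1 (I = (-1*(-2))/(-3 + 1) = 2/(-2) = 2*(-1/2) = -1)
(I*15)*(-16) = -1*15*(-16) = -15*(-16) = 240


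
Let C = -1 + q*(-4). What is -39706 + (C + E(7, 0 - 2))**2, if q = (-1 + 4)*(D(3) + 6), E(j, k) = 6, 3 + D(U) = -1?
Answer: -39345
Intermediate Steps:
D(U) = -4 (D(U) = -3 - 1 = -4)
q = 6 (q = (-1 + 4)*(-4 + 6) = 3*2 = 6)
C = -25 (C = -1 + 6*(-4) = -1 - 24 = -25)
-39706 + (C + E(7, 0 - 2))**2 = -39706 + (-25 + 6)**2 = -39706 + (-19)**2 = -39706 + 361 = -39345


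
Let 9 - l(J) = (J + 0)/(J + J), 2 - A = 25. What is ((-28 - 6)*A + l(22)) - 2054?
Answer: -2527/2 ≈ -1263.5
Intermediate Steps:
A = -23 (A = 2 - 1*25 = 2 - 25 = -23)
l(J) = 17/2 (l(J) = 9 - (J + 0)/(J + J) = 9 - J/(2*J) = 9 - J*1/(2*J) = 9 - 1*½ = 9 - ½ = 17/2)
((-28 - 6)*A + l(22)) - 2054 = ((-28 - 6)*(-23) + 17/2) - 2054 = (-34*(-23) + 17/2) - 2054 = (782 + 17/2) - 2054 = 1581/2 - 2054 = -2527/2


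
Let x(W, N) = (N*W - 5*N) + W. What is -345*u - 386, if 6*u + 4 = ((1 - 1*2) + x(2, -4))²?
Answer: -19747/2 ≈ -9873.5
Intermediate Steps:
x(W, N) = W - 5*N + N*W (x(W, N) = (-5*N + N*W) + W = W - 5*N + N*W)
u = 55/2 (u = -⅔ + ((1 - 1*2) + (2 - 5*(-4) - 4*2))²/6 = -⅔ + ((1 - 2) + (2 + 20 - 8))²/6 = -⅔ + (-1 + 14)²/6 = -⅔ + (⅙)*13² = -⅔ + (⅙)*169 = -⅔ + 169/6 = 55/2 ≈ 27.500)
-345*u - 386 = -345*55/2 - 386 = -18975/2 - 386 = -19747/2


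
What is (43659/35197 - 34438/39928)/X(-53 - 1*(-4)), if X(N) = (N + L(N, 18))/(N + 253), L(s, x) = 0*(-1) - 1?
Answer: -13543107783/8783411350 ≈ -1.5419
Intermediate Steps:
L(s, x) = -1 (L(s, x) = 0 - 1 = -1)
X(N) = (-1 + N)/(253 + N) (X(N) = (N - 1)/(N + 253) = (-1 + N)/(253 + N))
(43659/35197 - 34438/39928)/X(-53 - 1*(-4)) = (43659/35197 - 34438/39928)/(((-1 + (-53 - 1*(-4)))/(253 + (-53 - 1*(-4))))) = (43659*(1/35197) - 34438*1/39928)/(((-1 + (-53 + 4))/(253 + (-53 + 4)))) = (43659/35197 - 17219/19964)/(((-1 - 49)/(253 - 49))) = 265551133/(702672908*((-50/204))) = 265551133/(702672908*(((1/204)*(-50)))) = 265551133/(702672908*(-25/102)) = (265551133/702672908)*(-102/25) = -13543107783/8783411350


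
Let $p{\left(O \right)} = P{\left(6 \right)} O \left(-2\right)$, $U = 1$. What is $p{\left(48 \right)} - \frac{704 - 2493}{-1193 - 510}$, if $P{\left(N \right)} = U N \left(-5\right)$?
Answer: $\frac{4902851}{1703} \approx 2878.9$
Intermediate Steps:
$P{\left(N \right)} = - 5 N$ ($P{\left(N \right)} = 1 N \left(-5\right) = N \left(-5\right) = - 5 N$)
$p{\left(O \right)} = 60 O$ ($p{\left(O \right)} = \left(-5\right) 6 O \left(-2\right) = - 30 \left(- 2 O\right) = 60 O$)
$p{\left(48 \right)} - \frac{704 - 2493}{-1193 - 510} = 60 \cdot 48 - \frac{704 - 2493}{-1193 - 510} = 2880 - - \frac{1789}{-1703} = 2880 - \left(-1789\right) \left(- \frac{1}{1703}\right) = 2880 - \frac{1789}{1703} = \frac{4902851}{1703}$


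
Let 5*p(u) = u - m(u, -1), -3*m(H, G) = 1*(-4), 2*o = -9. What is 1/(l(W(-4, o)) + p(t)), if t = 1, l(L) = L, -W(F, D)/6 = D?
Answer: 15/404 ≈ 0.037129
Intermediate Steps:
o = -9/2 (o = (1/2)*(-9) = -9/2 ≈ -4.5000)
W(F, D) = -6*D
m(H, G) = 4/3 (m(H, G) = -(-4)/3 = -1/3*(-4) = 4/3)
p(u) = -4/15 + u/5 (p(u) = (u - 1*4/3)/5 = (u - 4/3)/5 = (-4/3 + u)/5 = -4/15 + u/5)
1/(l(W(-4, o)) + p(t)) = 1/(-6*(-9/2) + (-4/15 + (1/5)*1)) = 1/(27 + (-4/15 + 1/5)) = 1/(27 - 1/15) = 1/(404/15) = 15/404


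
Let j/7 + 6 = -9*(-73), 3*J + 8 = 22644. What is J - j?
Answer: 8965/3 ≈ 2988.3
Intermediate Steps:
J = 22636/3 (J = -8/3 + (⅓)*22644 = -8/3 + 7548 = 22636/3 ≈ 7545.3)
j = 4557 (j = -42 + 7*(-9*(-73)) = -42 + 7*657 = -42 + 4599 = 4557)
J - j = 22636/3 - 1*4557 = 22636/3 - 4557 = 8965/3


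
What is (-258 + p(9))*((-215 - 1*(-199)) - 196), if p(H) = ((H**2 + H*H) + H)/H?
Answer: 50668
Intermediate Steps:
p(H) = (H + 2*H**2)/H (p(H) = ((H**2 + H**2) + H)/H = (2*H**2 + H)/H = (H + 2*H**2)/H)
(-258 + p(9))*((-215 - 1*(-199)) - 196) = (-258 + (1 + 2*9))*((-215 - 1*(-199)) - 196) = (-258 + (1 + 18))*((-215 + 199) - 196) = (-258 + 19)*(-16 - 196) = -239*(-212) = 50668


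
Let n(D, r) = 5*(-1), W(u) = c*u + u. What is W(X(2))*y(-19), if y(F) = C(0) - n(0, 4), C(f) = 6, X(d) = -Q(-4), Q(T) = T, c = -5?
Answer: -176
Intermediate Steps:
X(d) = 4 (X(d) = -1*(-4) = 4)
W(u) = -4*u (W(u) = -5*u + u = -4*u)
n(D, r) = -5
y(F) = 11 (y(F) = 6 - 1*(-5) = 6 + 5 = 11)
W(X(2))*y(-19) = -4*4*11 = -16*11 = -176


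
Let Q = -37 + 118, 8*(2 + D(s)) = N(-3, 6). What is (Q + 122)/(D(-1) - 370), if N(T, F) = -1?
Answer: -1624/2977 ≈ -0.54552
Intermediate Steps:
D(s) = -17/8 (D(s) = -2 + (⅛)*(-1) = -2 - ⅛ = -17/8)
Q = 81
(Q + 122)/(D(-1) - 370) = (81 + 122)/(-17/8 - 370) = 203/(-2977/8) = 203*(-8/2977) = -1624/2977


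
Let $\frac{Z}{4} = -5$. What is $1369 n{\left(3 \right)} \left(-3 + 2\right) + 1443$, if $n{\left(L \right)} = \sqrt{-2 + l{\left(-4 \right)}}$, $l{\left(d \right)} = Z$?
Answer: $1443 - 1369 i \sqrt{22} \approx 1443.0 - 6421.2 i$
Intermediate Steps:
$Z = -20$ ($Z = 4 \left(-5\right) = -20$)
$l{\left(d \right)} = -20$
$n{\left(L \right)} = i \sqrt{22}$ ($n{\left(L \right)} = \sqrt{-2 - 20} = \sqrt{-22} = i \sqrt{22}$)
$1369 n{\left(3 \right)} \left(-3 + 2\right) + 1443 = 1369 i \sqrt{22} \left(-3 + 2\right) + 1443 = 1369 i \sqrt{22} \left(-1\right) + 1443 = 1369 \left(- i \sqrt{22}\right) + 1443 = - 1369 i \sqrt{22} + 1443 = 1443 - 1369 i \sqrt{22}$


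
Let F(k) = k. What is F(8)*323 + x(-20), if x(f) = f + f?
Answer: 2544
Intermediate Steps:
x(f) = 2*f
F(8)*323 + x(-20) = 8*323 + 2*(-20) = 2584 - 40 = 2544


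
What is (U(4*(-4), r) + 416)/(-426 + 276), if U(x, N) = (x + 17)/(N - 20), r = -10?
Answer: -12479/4500 ≈ -2.7731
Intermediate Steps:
U(x, N) = (17 + x)/(-20 + N)
(U(4*(-4), r) + 416)/(-426 + 276) = ((17 + 4*(-4))/(-20 - 10) + 416)/(-426 + 276) = ((17 - 16)/(-30) + 416)/(-150) = (-1/30*1 + 416)*(-1/150) = (-1/30 + 416)*(-1/150) = (12479/30)*(-1/150) = -12479/4500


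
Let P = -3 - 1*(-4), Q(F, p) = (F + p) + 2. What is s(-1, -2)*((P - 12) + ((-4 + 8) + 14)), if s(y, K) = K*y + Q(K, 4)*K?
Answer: -42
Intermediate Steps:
Q(F, p) = 2 + F + p
s(y, K) = K*y + K*(6 + K) (s(y, K) = K*y + (2 + K + 4)*K = K*y + (6 + K)*K = K*y + K*(6 + K))
P = 1 (P = -3 + 4 = 1)
s(-1, -2)*((P - 12) + ((-4 + 8) + 14)) = (-2*(6 - 2 - 1))*((1 - 12) + ((-4 + 8) + 14)) = (-2*3)*(-11 + (4 + 14)) = -6*(-11 + 18) = -6*7 = -42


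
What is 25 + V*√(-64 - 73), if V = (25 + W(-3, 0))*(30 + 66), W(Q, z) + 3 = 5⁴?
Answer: 25 + 62112*I*√137 ≈ 25.0 + 7.27e+5*I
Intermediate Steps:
W(Q, z) = 622 (W(Q, z) = -3 + 5⁴ = -3 + 625 = 622)
V = 62112 (V = (25 + 622)*(30 + 66) = 647*96 = 62112)
25 + V*√(-64 - 73) = 25 + 62112*√(-64 - 73) = 25 + 62112*√(-137) = 25 + 62112*(I*√137) = 25 + 62112*I*√137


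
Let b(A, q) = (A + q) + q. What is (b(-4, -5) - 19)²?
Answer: 1089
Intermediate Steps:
b(A, q) = A + 2*q
(b(-4, -5) - 19)² = ((-4 + 2*(-5)) - 19)² = ((-4 - 10) - 19)² = (-14 - 19)² = (-33)² = 1089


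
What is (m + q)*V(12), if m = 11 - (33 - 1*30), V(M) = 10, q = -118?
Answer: -1100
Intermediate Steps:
m = 8 (m = 11 - (33 - 30) = 11 - 1*3 = 11 - 3 = 8)
(m + q)*V(12) = (8 - 118)*10 = -110*10 = -1100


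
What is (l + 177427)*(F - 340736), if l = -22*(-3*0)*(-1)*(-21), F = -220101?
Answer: -99507626399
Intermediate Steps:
l = 0 (l = -0*(-1)*(-21) = -22*0*(-21) = 0*(-21) = 0)
(l + 177427)*(F - 340736) = (0 + 177427)*(-220101 - 340736) = 177427*(-560837) = -99507626399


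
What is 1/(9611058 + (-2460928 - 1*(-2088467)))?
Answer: 1/9238597 ≈ 1.0824e-7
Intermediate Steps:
1/(9611058 + (-2460928 - 1*(-2088467))) = 1/(9611058 + (-2460928 + 2088467)) = 1/(9611058 - 372461) = 1/9238597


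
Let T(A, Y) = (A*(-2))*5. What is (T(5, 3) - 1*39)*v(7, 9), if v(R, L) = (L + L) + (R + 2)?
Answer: -2403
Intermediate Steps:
v(R, L) = 2 + R + 2*L (v(R, L) = 2*L + (2 + R) = 2 + R + 2*L)
T(A, Y) = -10*A (T(A, Y) = -2*A*5 = -10*A)
(T(5, 3) - 1*39)*v(7, 9) = (-10*5 - 1*39)*(2 + 7 + 2*9) = (-50 - 39)*(2 + 7 + 18) = -89*27 = -2403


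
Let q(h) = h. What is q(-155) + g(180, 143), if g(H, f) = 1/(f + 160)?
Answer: -46964/303 ≈ -155.00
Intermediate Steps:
g(H, f) = 1/(160 + f)
q(-155) + g(180, 143) = -155 + 1/(160 + 143) = -155 + 1/303 = -46964/303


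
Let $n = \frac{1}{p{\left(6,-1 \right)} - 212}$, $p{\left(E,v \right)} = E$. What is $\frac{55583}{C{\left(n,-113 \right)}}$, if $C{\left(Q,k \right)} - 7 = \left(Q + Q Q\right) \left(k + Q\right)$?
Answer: $\frac{485896358728}{65964907} \approx 7366.0$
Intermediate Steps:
$n = - \frac{1}{206}$ ($n = \frac{1}{6 - 212} = \frac{1}{-206} = - \frac{1}{206} \approx -0.0048544$)
$C{\left(Q,k \right)} = 7 + \left(Q + k\right) \left(Q + Q^{2}\right)$ ($C{\left(Q,k \right)} = 7 + \left(Q + Q Q\right) \left(k + Q\right) = 7 + \left(Q + Q^{2}\right) \left(Q + k\right) = 7 + \left(Q + k\right) \left(Q + Q^{2}\right)$)
$\frac{55583}{C{\left(n,-113 \right)}} = \frac{55583}{7 + \left(- \frac{1}{206}\right)^{2} + \left(- \frac{1}{206}\right)^{3} - - \frac{113}{206} - 113 \left(- \frac{1}{206}\right)^{2}} = \frac{55583}{7 + \frac{1}{42436} - \frac{1}{8741816} + \frac{113}{206} - \frac{113}{42436}} = \frac{55583}{\frac{65964907}{8741816}} = 55583 \cdot \frac{8741816}{65964907} = \frac{485896358728}{65964907}$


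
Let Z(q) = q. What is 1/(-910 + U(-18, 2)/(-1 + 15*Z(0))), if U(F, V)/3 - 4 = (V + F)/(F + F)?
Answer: -3/2770 ≈ -0.0010830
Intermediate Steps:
U(F, V) = 12 + 3*(F + V)/(2*F) (U(F, V) = 12 + 3*((V + F)/(F + F)) = 12 + 3*((F + V)/((2*F))) = 12 + 3*((F + V)*(1/(2*F))) = 12 + 3*((F + V)/(2*F)) = 12 + 3*(F + V)/(2*F))
1/(-910 + U(-18, 2)/(-1 + 15*Z(0))) = 1/(-910 + ((3/2)*(2 + 9*(-18))/(-18))/(-1 + 15*0)) = 1/(-910 + ((3/2)*(-1/18)*(2 - 162))/(-1 + 0)) = 1/(-910 + ((3/2)*(-1/18)*(-160))/(-1)) = 1/(-910 + (40/3)*(-1)) = 1/(-910 - 40/3) = 1/(-2770/3) = -3/2770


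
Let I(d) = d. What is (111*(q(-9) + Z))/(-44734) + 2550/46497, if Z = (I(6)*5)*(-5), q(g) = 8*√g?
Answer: 148041125/346666133 - 1332*I/22367 ≈ 0.42704 - 0.059552*I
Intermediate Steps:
Z = -150 (Z = (6*5)*(-5) = 30*(-5) = -150)
(111*(q(-9) + Z))/(-44734) + 2550/46497 = (111*(8*√(-9) - 150))/(-44734) + 2550/46497 = (111*(8*(3*I) - 150))*(-1/44734) + 2550*(1/46497) = (111*(24*I - 150))*(-1/44734) + 850/15499 = (111*(-150 + 24*I))*(-1/44734) + 850/15499 = (-16650 + 2664*I)*(-1/44734) + 850/15499 = (8325/22367 - 1332*I/22367) + 850/15499 = 148041125/346666133 - 1332*I/22367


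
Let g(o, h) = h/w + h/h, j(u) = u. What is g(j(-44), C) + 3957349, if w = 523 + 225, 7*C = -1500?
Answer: 5180170775/1309 ≈ 3.9573e+6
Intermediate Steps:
C = -1500/7 (C = (⅐)*(-1500) = -1500/7 ≈ -214.29)
w = 748
g(o, h) = 1 + h/748 (g(o, h) = h/748 + h/h = h*(1/748) + 1 = h/748 + 1 = 1 + h/748)
g(j(-44), C) + 3957349 = (1 + (1/748)*(-1500/7)) + 3957349 = (1 - 375/1309) + 3957349 = 934/1309 + 3957349 = 5180170775/1309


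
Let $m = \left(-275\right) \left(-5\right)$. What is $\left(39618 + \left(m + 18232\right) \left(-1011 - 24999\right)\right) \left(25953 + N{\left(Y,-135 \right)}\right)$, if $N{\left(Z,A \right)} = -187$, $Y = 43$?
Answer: $-13139074154232$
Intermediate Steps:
$m = 1375$
$\left(39618 + \left(m + 18232\right) \left(-1011 - 24999\right)\right) \left(25953 + N{\left(Y,-135 \right)}\right) = \left(39618 + \left(1375 + 18232\right) \left(-1011 - 24999\right)\right) \left(25953 - 187\right) = \left(39618 + 19607 \left(-26010\right)\right) 25766 = \left(39618 - 509978070\right) 25766 = \left(-509938452\right) 25766 = -13139074154232$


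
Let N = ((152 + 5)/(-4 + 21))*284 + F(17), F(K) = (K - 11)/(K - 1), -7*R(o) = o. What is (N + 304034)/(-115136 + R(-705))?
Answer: -291937653/109513592 ≈ -2.6658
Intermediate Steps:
R(o) = -o/7
F(K) = (-11 + K)/(-1 + K)
N = 356755/136 (N = ((152 + 5)/(-4 + 21))*284 + (-11 + 17)/(-1 + 17) = (157/17)*284 + 6/16 = (157*(1/17))*284 + (1/16)*6 = (157/17)*284 + 3/8 = 44588/17 + 3/8 = 356755/136 ≈ 2623.2)
(N + 304034)/(-115136 + R(-705)) = (356755/136 + 304034)/(-115136 - ⅐*(-705)) = 41705379/(136*(-115136 + 705/7)) = 41705379/(136*(-805247/7)) = (41705379/136)*(-7/805247) = -291937653/109513592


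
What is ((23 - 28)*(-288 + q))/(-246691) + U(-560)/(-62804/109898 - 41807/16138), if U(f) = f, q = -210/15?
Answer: 122499925961073830/691726083132429 ≈ 177.09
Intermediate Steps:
q = -14 (q = -210*1/15 = -14)
((23 - 28)*(-288 + q))/(-246691) + U(-560)/(-62804/109898 - 41807/16138) = ((23 - 28)*(-288 - 14))/(-246691) - 560/(-62804/109898 - 41807/16138) = -5*(-302)*(-1/246691) - 560/(-62804*1/109898 - 41807*1/16138) = 1510*(-1/246691) - 560/(-31402/54949 - 41807/16138) = -1510/246691 - 560/(-2804018319/886766962) = -1510/246691 - 560*(-886766962/2804018319) = -1510/246691 + 496589498720/2804018319 = 122499925961073830/691726083132429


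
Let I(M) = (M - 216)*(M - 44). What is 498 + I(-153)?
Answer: 73191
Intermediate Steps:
I(M) = (-216 + M)*(-44 + M)
498 + I(-153) = 498 + (9504 + (-153)**2 - 260*(-153)) = 498 + (9504 + 23409 + 39780) = 498 + 72693 = 73191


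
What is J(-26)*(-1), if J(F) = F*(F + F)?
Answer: -1352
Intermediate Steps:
J(F) = 2*F**2 (J(F) = F*(2*F) = 2*F**2)
J(-26)*(-1) = (2*(-26)**2)*(-1) = (2*676)*(-1) = 1352*(-1) = -1352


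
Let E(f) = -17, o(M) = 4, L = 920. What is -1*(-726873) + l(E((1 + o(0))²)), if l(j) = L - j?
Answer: 727810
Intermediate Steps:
l(j) = 920 - j
-1*(-726873) + l(E((1 + o(0))²)) = -1*(-726873) + (920 - 1*(-17)) = 726873 + (920 + 17) = 726873 + 937 = 727810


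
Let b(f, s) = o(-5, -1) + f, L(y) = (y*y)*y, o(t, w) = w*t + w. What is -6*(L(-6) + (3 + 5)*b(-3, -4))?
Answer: 1248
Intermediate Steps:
o(t, w) = w + t*w (o(t, w) = t*w + w = w + t*w)
L(y) = y³ (L(y) = y²*y = y³)
b(f, s) = 4 + f (b(f, s) = -(1 - 5) + f = -1*(-4) + f = 4 + f)
-6*(L(-6) + (3 + 5)*b(-3, -4)) = -6*((-6)³ + (3 + 5)*(4 - 3)) = -6*(-216 + 8*1) = -6*(-216 + 8) = -6*(-208) = 1248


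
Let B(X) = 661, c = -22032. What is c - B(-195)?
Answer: -22693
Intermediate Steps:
c - B(-195) = -22032 - 1*661 = -22032 - 661 = -22693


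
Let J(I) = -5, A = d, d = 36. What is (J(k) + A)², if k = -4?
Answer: 961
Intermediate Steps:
A = 36
(J(k) + A)² = (-5 + 36)² = 31² = 961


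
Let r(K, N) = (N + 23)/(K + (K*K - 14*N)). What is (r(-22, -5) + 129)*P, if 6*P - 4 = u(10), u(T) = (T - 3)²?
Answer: 606373/532 ≈ 1139.8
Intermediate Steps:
u(T) = (-3 + T)²
r(K, N) = (23 + N)/(K + K² - 14*N) (r(K, N) = (23 + N)/(K + (K² - 14*N)) = (23 + N)/(K + K² - 14*N))
P = 53/6 (P = ⅔ + (-3 + 10)²/6 = ⅔ + (⅙)*7² = ⅔ + (⅙)*49 = ⅔ + 49/6 = 53/6 ≈ 8.8333)
(r(-22, -5) + 129)*P = ((23 - 5)/(-22 + (-22)² - 14*(-5)) + 129)*(53/6) = (18/(-22 + 484 + 70) + 129)*(53/6) = (18/532 + 129)*(53/6) = ((1/532)*18 + 129)*(53/6) = (9/266 + 129)*(53/6) = (34323/266)*(53/6) = 606373/532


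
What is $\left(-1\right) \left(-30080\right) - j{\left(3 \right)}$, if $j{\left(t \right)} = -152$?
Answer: $30232$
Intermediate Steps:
$\left(-1\right) \left(-30080\right) - j{\left(3 \right)} = \left(-1\right) \left(-30080\right) - -152 = 30080 + 152 = 30232$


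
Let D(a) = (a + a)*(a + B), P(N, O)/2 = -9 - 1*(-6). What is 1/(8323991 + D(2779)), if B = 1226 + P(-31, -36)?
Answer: 1/30550433 ≈ 3.2733e-8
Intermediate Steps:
P(N, O) = -6 (P(N, O) = 2*(-9 - 1*(-6)) = 2*(-9 + 6) = 2*(-3) = -6)
B = 1220 (B = 1226 - 6 = 1220)
D(a) = 2*a*(1220 + a) (D(a) = (a + a)*(a + 1220) = (2*a)*(1220 + a) = 2*a*(1220 + a))
1/(8323991 + D(2779)) = 1/(8323991 + 2*2779*(1220 + 2779)) = 1/(8323991 + 2*2779*3999) = 1/(8323991 + 22226442) = 1/30550433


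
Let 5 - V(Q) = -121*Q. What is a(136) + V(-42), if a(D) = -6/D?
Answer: -345239/68 ≈ -5077.0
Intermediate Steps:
V(Q) = 5 + 121*Q (V(Q) = 5 - (-121)*Q = 5 + 121*Q)
a(136) + V(-42) = -6/136 + (5 + 121*(-42)) = -6*1/136 + (5 - 5082) = -3/68 - 5077 = -345239/68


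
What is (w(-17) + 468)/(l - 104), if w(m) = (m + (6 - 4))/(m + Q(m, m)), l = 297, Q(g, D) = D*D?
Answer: 127281/52496 ≈ 2.4246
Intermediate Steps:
Q(g, D) = D²
w(m) = (2 + m)/(m + m²) (w(m) = (m + (6 - 4))/(m + m²) = (m + 2)/(m + m²) = (2 + m)/(m + m²))
(w(-17) + 468)/(l - 104) = ((2 - 17)/((-17)*(1 - 17)) + 468)/(297 - 104) = (-1/17*(-15)/(-16) + 468)/193 = (-1/17*(-1/16)*(-15) + 468)*(1/193) = (-15/272 + 468)*(1/193) = (127281/272)*(1/193) = 127281/52496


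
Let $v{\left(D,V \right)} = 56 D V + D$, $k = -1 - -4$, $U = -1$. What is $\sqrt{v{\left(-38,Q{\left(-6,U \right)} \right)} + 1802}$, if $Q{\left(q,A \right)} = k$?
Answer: $2 i \sqrt{1155} \approx 67.971 i$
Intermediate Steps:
$k = 3$ ($k = -1 + 4 = 3$)
$Q{\left(q,A \right)} = 3$
$v{\left(D,V \right)} = D + 56 D V$ ($v{\left(D,V \right)} = 56 D V + D = D + 56 D V$)
$\sqrt{v{\left(-38,Q{\left(-6,U \right)} \right)} + 1802} = \sqrt{- 38 \left(1 + 56 \cdot 3\right) + 1802} = \sqrt{- 38 \left(1 + 168\right) + 1802} = \sqrt{\left(-38\right) 169 + 1802} = \sqrt{-6422 + 1802} = \sqrt{-4620} = 2 i \sqrt{1155}$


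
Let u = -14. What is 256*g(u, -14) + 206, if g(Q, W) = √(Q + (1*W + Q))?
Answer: 206 + 256*I*√42 ≈ 206.0 + 1659.1*I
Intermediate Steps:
g(Q, W) = √(W + 2*Q) (g(Q, W) = √(Q + (W + Q)) = √(Q + (Q + W)) = √(W + 2*Q))
256*g(u, -14) + 206 = 256*√(-14 + 2*(-14)) + 206 = 256*√(-14 - 28) + 206 = 256*√(-42) + 206 = 256*(I*√42) + 206 = 256*I*√42 + 206 = 206 + 256*I*√42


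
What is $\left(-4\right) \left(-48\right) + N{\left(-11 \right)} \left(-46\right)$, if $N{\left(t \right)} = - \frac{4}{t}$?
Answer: $\frac{1928}{11} \approx 175.27$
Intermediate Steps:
$\left(-4\right) \left(-48\right) + N{\left(-11 \right)} \left(-46\right) = \left(-4\right) \left(-48\right) + - \frac{4}{-11} \left(-46\right) = 192 + \left(-4\right) \left(- \frac{1}{11}\right) \left(-46\right) = 192 + \frac{4}{11} \left(-46\right) = 192 - \frac{184}{11} = \frac{1928}{11}$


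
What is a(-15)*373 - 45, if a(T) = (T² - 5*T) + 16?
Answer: 117823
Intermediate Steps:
a(T) = 16 + T² - 5*T
a(-15)*373 - 45 = (16 + (-15)² - 5*(-15))*373 - 45 = (16 + 225 + 75)*373 - 45 = 316*373 - 45 = 117868 - 45 = 117823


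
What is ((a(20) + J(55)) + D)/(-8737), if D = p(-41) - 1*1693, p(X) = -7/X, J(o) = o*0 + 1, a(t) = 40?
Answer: 67725/358217 ≈ 0.18906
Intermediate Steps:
J(o) = 1 (J(o) = 0 + 1 = 1)
D = -69406/41 (D = -7/(-41) - 1*1693 = -7*(-1/41) - 1693 = 7/41 - 1693 = -69406/41 ≈ -1692.8)
((a(20) + J(55)) + D)/(-8737) = ((40 + 1) - 69406/41)/(-8737) = (41 - 69406/41)*(-1/8737) = -67725/41*(-1/8737) = 67725/358217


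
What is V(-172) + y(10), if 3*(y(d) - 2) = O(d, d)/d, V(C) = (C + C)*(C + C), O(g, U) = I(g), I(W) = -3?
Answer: 1183379/10 ≈ 1.1834e+5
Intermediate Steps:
O(g, U) = -3
V(C) = 4*C² (V(C) = (2*C)*(2*C) = 4*C²)
y(d) = 2 - 1/d (y(d) = 2 + (-3/d)/3 = 2 - 1/d)
V(-172) + y(10) = 4*(-172)² + (2 - 1/10) = 4*29584 + (2 - 1*⅒) = 118336 + (2 - ⅒) = 118336 + 19/10 = 1183379/10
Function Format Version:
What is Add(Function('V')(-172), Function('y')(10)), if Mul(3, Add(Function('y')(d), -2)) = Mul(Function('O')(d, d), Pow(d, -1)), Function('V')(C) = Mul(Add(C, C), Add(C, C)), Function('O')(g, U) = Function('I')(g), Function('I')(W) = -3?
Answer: Rational(1183379, 10) ≈ 1.1834e+5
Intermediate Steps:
Function('O')(g, U) = -3
Function('V')(C) = Mul(4, Pow(C, 2)) (Function('V')(C) = Mul(Mul(2, C), Mul(2, C)) = Mul(4, Pow(C, 2)))
Function('y')(d) = Add(2, Mul(-1, Pow(d, -1))) (Function('y')(d) = Add(2, Mul(Rational(1, 3), Mul(-3, Pow(d, -1)))) = Add(2, Mul(-1, Pow(d, -1))))
Add(Function('V')(-172), Function('y')(10)) = Add(Mul(4, Pow(-172, 2)), Add(2, Mul(-1, Pow(10, -1)))) = Add(Mul(4, 29584), Add(2, Mul(-1, Rational(1, 10)))) = Add(118336, Add(2, Rational(-1, 10))) = Add(118336, Rational(19, 10)) = Rational(1183379, 10)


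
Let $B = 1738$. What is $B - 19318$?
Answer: $-17580$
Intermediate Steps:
$B - 19318 = 1738 - 19318 = -17580$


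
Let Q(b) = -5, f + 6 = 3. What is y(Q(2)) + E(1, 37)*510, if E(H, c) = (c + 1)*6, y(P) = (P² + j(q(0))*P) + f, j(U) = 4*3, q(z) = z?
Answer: 116242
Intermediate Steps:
j(U) = 12
f = -3 (f = -6 + 3 = -3)
y(P) = -3 + P² + 12*P (y(P) = (P² + 12*P) - 3 = -3 + P² + 12*P)
E(H, c) = 6 + 6*c (E(H, c) = (1 + c)*6 = 6 + 6*c)
y(Q(2)) + E(1, 37)*510 = (-3 + (-5)² + 12*(-5)) + (6 + 6*37)*510 = (-3 + 25 - 60) + (6 + 222)*510 = -38 + 228*510 = -38 + 116280 = 116242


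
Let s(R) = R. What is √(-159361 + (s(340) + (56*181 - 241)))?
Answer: I*√149126 ≈ 386.17*I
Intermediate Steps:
√(-159361 + (s(340) + (56*181 - 241))) = √(-159361 + (340 + (56*181 - 241))) = √(-159361 + (340 + (10136 - 241))) = √(-159361 + (340 + 9895)) = √(-159361 + 10235) = √(-149126) = I*√149126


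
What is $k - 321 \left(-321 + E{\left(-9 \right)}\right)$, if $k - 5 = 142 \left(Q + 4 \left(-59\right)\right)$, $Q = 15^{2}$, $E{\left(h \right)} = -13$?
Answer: $105657$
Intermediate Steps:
$Q = 225$
$k = -1557$ ($k = 5 + 142 \left(225 + 4 \left(-59\right)\right) = 5 + 142 \left(225 - 236\right) = 5 + 142 \left(-11\right) = 5 - 1562 = -1557$)
$k - 321 \left(-321 + E{\left(-9 \right)}\right) = -1557 - 321 \left(-321 - 13\right) = -1557 - -107214 = -1557 + 107214 = 105657$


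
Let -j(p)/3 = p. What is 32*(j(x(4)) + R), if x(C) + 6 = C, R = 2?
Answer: 256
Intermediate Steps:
x(C) = -6 + C
j(p) = -3*p
32*(j(x(4)) + R) = 32*(-3*(-6 + 4) + 2) = 32*(-3*(-2) + 2) = 32*(6 + 2) = 32*8 = 256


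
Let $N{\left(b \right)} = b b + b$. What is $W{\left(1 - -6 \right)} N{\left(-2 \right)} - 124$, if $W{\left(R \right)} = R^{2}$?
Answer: $-26$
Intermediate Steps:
$N{\left(b \right)} = b + b^{2}$ ($N{\left(b \right)} = b^{2} + b = b + b^{2}$)
$W{\left(1 - -6 \right)} N{\left(-2 \right)} - 124 = \left(1 - -6\right)^{2} \left(- 2 \left(1 - 2\right)\right) - 124 = \left(1 + 6\right)^{2} \left(\left(-2\right) \left(-1\right)\right) - 124 = 7^{2} \cdot 2 - 124 = 49 \cdot 2 - 124 = 98 - 124 = -26$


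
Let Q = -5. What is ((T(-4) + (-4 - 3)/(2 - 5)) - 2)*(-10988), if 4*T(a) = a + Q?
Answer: 63181/3 ≈ 21060.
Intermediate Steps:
T(a) = -5/4 + a/4 (T(a) = (a - 5)/4 = (-5 + a)/4 = -5/4 + a/4)
((T(-4) + (-4 - 3)/(2 - 5)) - 2)*(-10988) = (((-5/4 + (¼)*(-4)) + (-4 - 3)/(2 - 5)) - 2)*(-10988) = (((-5/4 - 1) - 7/(-3)) - 2)*(-10988) = ((-9/4 - 7*(-⅓)) - 2)*(-10988) = ((-9/4 + 7/3) - 2)*(-10988) = (1/12 - 2)*(-10988) = -23/12*(-10988) = 63181/3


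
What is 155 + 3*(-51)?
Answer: 2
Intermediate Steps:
155 + 3*(-51) = 155 - 153 = 2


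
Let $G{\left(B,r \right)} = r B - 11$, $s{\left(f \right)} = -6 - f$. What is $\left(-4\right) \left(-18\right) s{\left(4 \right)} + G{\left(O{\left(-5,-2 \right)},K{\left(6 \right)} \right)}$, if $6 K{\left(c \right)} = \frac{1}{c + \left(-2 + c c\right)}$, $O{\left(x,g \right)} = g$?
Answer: $- \frac{87721}{120} \approx -731.01$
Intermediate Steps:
$K{\left(c \right)} = \frac{1}{6 \left(-2 + c + c^{2}\right)}$ ($K{\left(c \right)} = \frac{1}{6 \left(c + \left(-2 + c c\right)\right)} = \frac{1}{6 \left(c + \left(-2 + c^{2}\right)\right)} = \frac{1}{6 \left(-2 + c + c^{2}\right)}$)
$G{\left(B,r \right)} = -11 + B r$ ($G{\left(B,r \right)} = B r - 11 = -11 + B r$)
$\left(-4\right) \left(-18\right) s{\left(4 \right)} + G{\left(O{\left(-5,-2 \right)},K{\left(6 \right)} \right)} = \left(-4\right) \left(-18\right) \left(-6 - 4\right) - \left(11 + 2 \frac{1}{6 \left(-2 + 6 + 6^{2}\right)}\right) = 72 \left(-6 - 4\right) - \left(11 + 2 \frac{1}{6 \left(-2 + 6 + 36\right)}\right) = 72 \left(-10\right) - \left(11 + 2 \frac{1}{6 \cdot 40}\right) = -720 - \left(11 + 2 \cdot \frac{1}{6} \cdot \frac{1}{40}\right) = -720 - \frac{1321}{120} = - \frac{87721}{120}$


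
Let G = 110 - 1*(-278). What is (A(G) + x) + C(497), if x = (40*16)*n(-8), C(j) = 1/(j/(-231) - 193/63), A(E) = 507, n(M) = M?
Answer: -16672075/3614 ≈ -4613.2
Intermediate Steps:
G = 388 (G = 110 + 278 = 388)
C(j) = 1/(-193/63 - j/231) (C(j) = 1/(j*(-1/231) - 193*1/63) = 1/(-j/231 - 193/63) = 1/(-193/63 - j/231))
x = -5120 (x = (40*16)*(-8) = 640*(-8) = -5120)
(A(G) + x) + C(497) = (507 - 5120) - 693/(2123 + 3*497) = -4613 - 693/(2123 + 1491) = -4613 - 693/3614 = -16672075/3614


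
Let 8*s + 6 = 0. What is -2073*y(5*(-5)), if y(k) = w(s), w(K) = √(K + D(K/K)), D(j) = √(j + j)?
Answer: -2073*√(-3 + 4*√2)/2 ≈ -1689.5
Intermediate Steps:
s = -¾ (s = -¾ + (⅛)*0 = -¾ + 0 = -¾ ≈ -0.75000)
D(j) = √2*√j (D(j) = √(2*j) = √2*√j)
w(K) = √(K + √2) (w(K) = √(K + √2*√(K/K)) = √(K + √2*√1) = √(K + √2*1) = √(K + √2))
y(k) = √(-¾ + √2)
-2073*y(5*(-5)) = -2073*√(-3 + 4*√2)/2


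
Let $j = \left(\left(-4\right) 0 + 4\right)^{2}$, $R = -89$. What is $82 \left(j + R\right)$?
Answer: $-5986$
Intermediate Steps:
$j = 16$ ($j = \left(0 + 4\right)^{2} = 4^{2} = 16$)
$82 \left(j + R\right) = 82 \left(16 - 89\right) = 82 \left(-73\right) = -5986$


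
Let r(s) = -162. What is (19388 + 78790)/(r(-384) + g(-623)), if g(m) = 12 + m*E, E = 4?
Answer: -49089/1321 ≈ -37.160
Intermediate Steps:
g(m) = 12 + 4*m (g(m) = 12 + m*4 = 12 + 4*m)
(19388 + 78790)/(r(-384) + g(-623)) = (19388 + 78790)/(-162 + (12 + 4*(-623))) = 98178/(-162 + (12 - 2492)) = 98178/(-162 - 2480) = 98178/(-2642) = 98178*(-1/2642) = -49089/1321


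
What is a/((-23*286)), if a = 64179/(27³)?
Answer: -2377/4795362 ≈ -0.00049569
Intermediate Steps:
a = 2377/729 (a = 64179/19683 = 64179*(1/19683) = 2377/729 ≈ 3.2606)
a/((-23*286)) = 2377/(729*((-23*286))) = (2377/729)/(-6578) = (2377/729)*(-1/6578) = -2377/4795362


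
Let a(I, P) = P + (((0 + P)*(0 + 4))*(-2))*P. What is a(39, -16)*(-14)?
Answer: 28896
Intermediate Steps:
a(I, P) = P - 8*P**2 (a(I, P) = P + ((P*4)*(-2))*P = P + ((4*P)*(-2))*P = P + (-8*P)*P = P - 8*P**2)
a(39, -16)*(-14) = -16*(1 - 8*(-16))*(-14) = -16*(1 + 128)*(-14) = -16*129*(-14) = -2064*(-14) = 28896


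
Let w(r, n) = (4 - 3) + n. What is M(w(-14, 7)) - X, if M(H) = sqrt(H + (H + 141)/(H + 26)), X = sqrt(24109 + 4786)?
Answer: -sqrt(28895) + sqrt(14314)/34 ≈ -166.47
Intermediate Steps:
w(r, n) = 1 + n
X = sqrt(28895) ≈ 169.99
M(H) = sqrt(H + (141 + H)/(26 + H))
M(w(-14, 7)) - X = sqrt((141 + (1 + 7) + (1 + 7)*(26 + (1 + 7)))/(26 + (1 + 7))) - sqrt(28895) = sqrt((141 + 8 + 8*(26 + 8))/(26 + 8)) - sqrt(28895) = sqrt((141 + 8 + 8*34)/34) - sqrt(28895) = sqrt((141 + 8 + 272)/34) - sqrt(28895) = sqrt((1/34)*421) - sqrt(28895) = sqrt(421/34) - sqrt(28895) = sqrt(14314)/34 - sqrt(28895) = -sqrt(28895) + sqrt(14314)/34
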